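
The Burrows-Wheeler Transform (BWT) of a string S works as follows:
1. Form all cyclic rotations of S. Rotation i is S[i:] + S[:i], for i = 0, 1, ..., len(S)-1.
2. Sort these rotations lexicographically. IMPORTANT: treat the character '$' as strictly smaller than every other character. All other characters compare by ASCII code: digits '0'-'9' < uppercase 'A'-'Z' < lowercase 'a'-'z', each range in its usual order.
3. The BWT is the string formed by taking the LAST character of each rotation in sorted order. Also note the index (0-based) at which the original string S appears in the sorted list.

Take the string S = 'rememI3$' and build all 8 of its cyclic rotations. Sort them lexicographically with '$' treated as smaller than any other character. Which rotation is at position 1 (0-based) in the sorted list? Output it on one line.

Answer: 3$rememI

Derivation:
All 8 rotations (rotation i = S[i:]+S[:i]):
  rot[0] = rememI3$
  rot[1] = ememI3$r
  rot[2] = memI3$re
  rot[3] = emI3$rem
  rot[4] = mI3$reme
  rot[5] = I3$remem
  rot[6] = 3$rememI
  rot[7] = $rememI3
Sorted (with $ < everything):
  sorted[0] = $rememI3
  sorted[1] = 3$rememI
  sorted[2] = I3$remem
  sorted[3] = emI3$rem
  sorted[4] = ememI3$r
  sorted[5] = mI3$reme
  sorted[6] = memI3$re
  sorted[7] = rememI3$
sorted[1] = 3$rememI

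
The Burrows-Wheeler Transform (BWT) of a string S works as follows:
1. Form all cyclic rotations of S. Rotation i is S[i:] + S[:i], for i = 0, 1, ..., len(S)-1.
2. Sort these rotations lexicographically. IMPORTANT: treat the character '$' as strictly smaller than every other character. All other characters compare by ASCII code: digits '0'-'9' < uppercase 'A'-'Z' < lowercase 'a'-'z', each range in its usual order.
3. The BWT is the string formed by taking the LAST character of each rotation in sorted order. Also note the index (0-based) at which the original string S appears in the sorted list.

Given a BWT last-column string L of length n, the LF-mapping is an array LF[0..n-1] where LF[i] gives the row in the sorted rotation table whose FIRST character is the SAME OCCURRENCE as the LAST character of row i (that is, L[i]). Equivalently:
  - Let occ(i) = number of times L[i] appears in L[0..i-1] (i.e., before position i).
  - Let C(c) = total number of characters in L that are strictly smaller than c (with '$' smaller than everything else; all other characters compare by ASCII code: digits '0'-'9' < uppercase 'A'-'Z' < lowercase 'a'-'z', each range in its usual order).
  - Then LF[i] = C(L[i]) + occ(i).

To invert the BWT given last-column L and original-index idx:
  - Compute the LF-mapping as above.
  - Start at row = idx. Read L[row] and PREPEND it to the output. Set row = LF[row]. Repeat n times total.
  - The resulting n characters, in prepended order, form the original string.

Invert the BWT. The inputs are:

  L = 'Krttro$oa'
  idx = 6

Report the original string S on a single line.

LF mapping: 1 5 7 8 6 3 0 4 2
Walk LF starting at row 6, prepending L[row]:
  step 1: row=6, L[6]='$', prepend. Next row=LF[6]=0
  step 2: row=0, L[0]='K', prepend. Next row=LF[0]=1
  step 3: row=1, L[1]='r', prepend. Next row=LF[1]=5
  step 4: row=5, L[5]='o', prepend. Next row=LF[5]=3
  step 5: row=3, L[3]='t', prepend. Next row=LF[3]=8
  step 6: row=8, L[8]='a', prepend. Next row=LF[8]=2
  step 7: row=2, L[2]='t', prepend. Next row=LF[2]=7
  step 8: row=7, L[7]='o', prepend. Next row=LF[7]=4
  step 9: row=4, L[4]='r', prepend. Next row=LF[4]=6
Reversed output: rotatorK$

Answer: rotatorK$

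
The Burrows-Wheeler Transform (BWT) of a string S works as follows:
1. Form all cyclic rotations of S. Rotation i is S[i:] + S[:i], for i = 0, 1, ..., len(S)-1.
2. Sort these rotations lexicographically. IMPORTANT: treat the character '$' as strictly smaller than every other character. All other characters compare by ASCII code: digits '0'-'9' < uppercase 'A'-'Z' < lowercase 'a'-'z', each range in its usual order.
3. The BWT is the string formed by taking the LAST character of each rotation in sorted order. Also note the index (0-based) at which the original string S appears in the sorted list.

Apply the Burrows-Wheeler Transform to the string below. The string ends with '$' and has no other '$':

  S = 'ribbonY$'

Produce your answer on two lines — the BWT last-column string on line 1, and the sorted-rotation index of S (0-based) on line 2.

Answer: Ynibrob$
7

Derivation:
All 8 rotations (rotation i = S[i:]+S[:i]):
  rot[0] = ribbonY$
  rot[1] = ibbonY$r
  rot[2] = bbonY$ri
  rot[3] = bonY$rib
  rot[4] = onY$ribb
  rot[5] = nY$ribbo
  rot[6] = Y$ribbon
  rot[7] = $ribbonY
Sorted (with $ < everything):
  sorted[0] = $ribbonY  (last char: 'Y')
  sorted[1] = Y$ribbon  (last char: 'n')
  sorted[2] = bbonY$ri  (last char: 'i')
  sorted[3] = bonY$rib  (last char: 'b')
  sorted[4] = ibbonY$r  (last char: 'r')
  sorted[5] = nY$ribbo  (last char: 'o')
  sorted[6] = onY$ribb  (last char: 'b')
  sorted[7] = ribbonY$  (last char: '$')
Last column: Ynibrob$
Original string S is at sorted index 7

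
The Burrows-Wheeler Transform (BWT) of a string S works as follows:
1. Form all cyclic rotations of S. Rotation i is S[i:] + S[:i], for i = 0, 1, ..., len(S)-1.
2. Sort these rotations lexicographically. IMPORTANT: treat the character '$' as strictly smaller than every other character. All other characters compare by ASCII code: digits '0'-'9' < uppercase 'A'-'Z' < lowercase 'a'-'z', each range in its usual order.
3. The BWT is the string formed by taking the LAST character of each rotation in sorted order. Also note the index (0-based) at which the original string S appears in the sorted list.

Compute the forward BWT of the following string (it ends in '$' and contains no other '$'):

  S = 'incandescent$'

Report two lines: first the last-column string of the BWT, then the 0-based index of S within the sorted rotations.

All 13 rotations (rotation i = S[i:]+S[:i]):
  rot[0] = incandescent$
  rot[1] = ncandescent$i
  rot[2] = candescent$in
  rot[3] = andescent$inc
  rot[4] = ndescent$inca
  rot[5] = descent$incan
  rot[6] = escent$incand
  rot[7] = scent$incande
  rot[8] = cent$incandes
  rot[9] = ent$incandesc
  rot[10] = nt$incandesce
  rot[11] = t$incandescen
  rot[12] = $incandescent
Sorted (with $ < everything):
  sorted[0] = $incandescent  (last char: 't')
  sorted[1] = andescent$inc  (last char: 'c')
  sorted[2] = candescent$in  (last char: 'n')
  sorted[3] = cent$incandes  (last char: 's')
  sorted[4] = descent$incan  (last char: 'n')
  sorted[5] = ent$incandesc  (last char: 'c')
  sorted[6] = escent$incand  (last char: 'd')
  sorted[7] = incandescent$  (last char: '$')
  sorted[8] = ncandescent$i  (last char: 'i')
  sorted[9] = ndescent$inca  (last char: 'a')
  sorted[10] = nt$incandesce  (last char: 'e')
  sorted[11] = scent$incande  (last char: 'e')
  sorted[12] = t$incandescen  (last char: 'n')
Last column: tcnsncd$iaeen
Original string S is at sorted index 7

Answer: tcnsncd$iaeen
7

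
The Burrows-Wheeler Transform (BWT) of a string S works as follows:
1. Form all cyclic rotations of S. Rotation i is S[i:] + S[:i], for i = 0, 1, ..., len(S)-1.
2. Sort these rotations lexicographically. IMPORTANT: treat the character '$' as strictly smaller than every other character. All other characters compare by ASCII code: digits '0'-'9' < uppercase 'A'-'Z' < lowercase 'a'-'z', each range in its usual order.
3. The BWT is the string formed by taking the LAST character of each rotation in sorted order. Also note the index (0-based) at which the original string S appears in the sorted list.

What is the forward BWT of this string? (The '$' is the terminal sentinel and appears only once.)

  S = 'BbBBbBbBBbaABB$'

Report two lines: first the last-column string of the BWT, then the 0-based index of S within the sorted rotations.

All 15 rotations (rotation i = S[i:]+S[:i]):
  rot[0] = BbBBbBbBBbaABB$
  rot[1] = bBBbBbBBbaABB$B
  rot[2] = BBbBbBBbaABB$Bb
  rot[3] = BbBbBBbaABB$BbB
  rot[4] = bBbBBbaABB$BbBB
  rot[5] = BbBBbaABB$BbBBb
  rot[6] = bBBbaABB$BbBBbB
  rot[7] = BBbaABB$BbBBbBb
  rot[8] = BbaABB$BbBBbBbB
  rot[9] = baABB$BbBBbBbBB
  rot[10] = aABB$BbBBbBbBBb
  rot[11] = ABB$BbBBbBbBBba
  rot[12] = BB$BbBBbBbBBbaA
  rot[13] = B$BbBBbBbBBbaAB
  rot[14] = $BbBBbBbBBbaABB
Sorted (with $ < everything):
  sorted[0] = $BbBBbBbBBbaABB  (last char: 'B')
  sorted[1] = ABB$BbBBbBbBBba  (last char: 'a')
  sorted[2] = B$BbBBbBbBBbaAB  (last char: 'B')
  sorted[3] = BB$BbBBbBbBBbaA  (last char: 'A')
  sorted[4] = BBbBbBBbaABB$Bb  (last char: 'b')
  sorted[5] = BBbaABB$BbBBbBb  (last char: 'b')
  sorted[6] = BbBBbBbBBbaABB$  (last char: '$')
  sorted[7] = BbBBbaABB$BbBBb  (last char: 'b')
  sorted[8] = BbBbBBbaABB$BbB  (last char: 'B')
  sorted[9] = BbaABB$BbBBbBbB  (last char: 'B')
  sorted[10] = aABB$BbBBbBbBBb  (last char: 'b')
  sorted[11] = bBBbBbBBbaABB$B  (last char: 'B')
  sorted[12] = bBBbaABB$BbBBbB  (last char: 'B')
  sorted[13] = bBbBBbaABB$BbBB  (last char: 'B')
  sorted[14] = baABB$BbBBbBbBB  (last char: 'B')
Last column: BaBAbb$bBBbBBBB
Original string S is at sorted index 6

Answer: BaBAbb$bBBbBBBB
6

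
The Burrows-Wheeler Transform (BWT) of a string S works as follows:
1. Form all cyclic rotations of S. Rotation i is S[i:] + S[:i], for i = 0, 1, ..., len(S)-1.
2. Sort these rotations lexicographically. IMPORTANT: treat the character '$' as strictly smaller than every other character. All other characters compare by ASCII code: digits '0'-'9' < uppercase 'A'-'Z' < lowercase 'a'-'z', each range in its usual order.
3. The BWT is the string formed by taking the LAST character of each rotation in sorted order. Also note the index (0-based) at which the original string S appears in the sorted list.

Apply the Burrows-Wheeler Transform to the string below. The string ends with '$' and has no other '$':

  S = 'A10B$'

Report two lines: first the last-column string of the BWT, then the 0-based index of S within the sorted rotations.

All 5 rotations (rotation i = S[i:]+S[:i]):
  rot[0] = A10B$
  rot[1] = 10B$A
  rot[2] = 0B$A1
  rot[3] = B$A10
  rot[4] = $A10B
Sorted (with $ < everything):
  sorted[0] = $A10B  (last char: 'B')
  sorted[1] = 0B$A1  (last char: '1')
  sorted[2] = 10B$A  (last char: 'A')
  sorted[3] = A10B$  (last char: '$')
  sorted[4] = B$A10  (last char: '0')
Last column: B1A$0
Original string S is at sorted index 3

Answer: B1A$0
3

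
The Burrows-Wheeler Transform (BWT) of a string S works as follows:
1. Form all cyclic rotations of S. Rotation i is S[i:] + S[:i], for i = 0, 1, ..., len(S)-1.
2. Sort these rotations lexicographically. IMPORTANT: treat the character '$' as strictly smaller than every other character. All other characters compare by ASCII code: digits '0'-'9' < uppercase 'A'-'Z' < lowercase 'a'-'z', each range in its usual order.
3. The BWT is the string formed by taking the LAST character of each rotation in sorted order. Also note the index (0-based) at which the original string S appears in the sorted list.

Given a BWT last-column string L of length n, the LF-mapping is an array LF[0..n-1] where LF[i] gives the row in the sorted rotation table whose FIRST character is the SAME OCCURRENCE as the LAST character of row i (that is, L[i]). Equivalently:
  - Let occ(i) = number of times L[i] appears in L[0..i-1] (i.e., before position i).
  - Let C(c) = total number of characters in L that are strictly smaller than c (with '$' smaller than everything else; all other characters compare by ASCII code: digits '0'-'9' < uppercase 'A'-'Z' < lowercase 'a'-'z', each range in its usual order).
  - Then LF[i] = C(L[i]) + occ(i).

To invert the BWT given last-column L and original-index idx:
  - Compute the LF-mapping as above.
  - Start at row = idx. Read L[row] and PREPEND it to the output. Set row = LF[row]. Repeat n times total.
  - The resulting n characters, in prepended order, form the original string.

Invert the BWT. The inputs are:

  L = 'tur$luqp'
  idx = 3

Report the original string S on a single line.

Answer: qulrput$

Derivation:
LF mapping: 5 6 4 0 1 7 3 2
Walk LF starting at row 3, prepending L[row]:
  step 1: row=3, L[3]='$', prepend. Next row=LF[3]=0
  step 2: row=0, L[0]='t', prepend. Next row=LF[0]=5
  step 3: row=5, L[5]='u', prepend. Next row=LF[5]=7
  step 4: row=7, L[7]='p', prepend. Next row=LF[7]=2
  step 5: row=2, L[2]='r', prepend. Next row=LF[2]=4
  step 6: row=4, L[4]='l', prepend. Next row=LF[4]=1
  step 7: row=1, L[1]='u', prepend. Next row=LF[1]=6
  step 8: row=6, L[6]='q', prepend. Next row=LF[6]=3
Reversed output: qulrput$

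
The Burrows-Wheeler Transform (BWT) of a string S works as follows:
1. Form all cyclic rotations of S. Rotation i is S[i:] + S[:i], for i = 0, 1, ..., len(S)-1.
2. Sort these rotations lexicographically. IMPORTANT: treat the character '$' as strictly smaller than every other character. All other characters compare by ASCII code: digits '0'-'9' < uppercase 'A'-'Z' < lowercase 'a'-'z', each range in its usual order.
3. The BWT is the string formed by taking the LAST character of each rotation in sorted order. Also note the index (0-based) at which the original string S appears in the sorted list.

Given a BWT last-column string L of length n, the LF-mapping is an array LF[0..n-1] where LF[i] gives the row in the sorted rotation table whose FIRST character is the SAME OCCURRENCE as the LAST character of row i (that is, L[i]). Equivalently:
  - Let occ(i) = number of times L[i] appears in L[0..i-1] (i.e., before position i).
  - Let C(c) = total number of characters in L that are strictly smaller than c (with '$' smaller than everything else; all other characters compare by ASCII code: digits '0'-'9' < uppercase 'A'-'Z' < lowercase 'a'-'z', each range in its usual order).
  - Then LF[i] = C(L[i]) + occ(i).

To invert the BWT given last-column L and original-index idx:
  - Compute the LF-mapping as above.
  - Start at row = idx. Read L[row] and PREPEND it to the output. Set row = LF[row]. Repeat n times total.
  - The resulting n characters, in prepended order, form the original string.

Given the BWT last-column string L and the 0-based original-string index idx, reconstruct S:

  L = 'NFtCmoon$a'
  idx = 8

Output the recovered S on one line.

LF mapping: 3 2 9 1 5 7 8 6 0 4
Walk LF starting at row 8, prepending L[row]:
  step 1: row=8, L[8]='$', prepend. Next row=LF[8]=0
  step 2: row=0, L[0]='N', prepend. Next row=LF[0]=3
  step 3: row=3, L[3]='C', prepend. Next row=LF[3]=1
  step 4: row=1, L[1]='F', prepend. Next row=LF[1]=2
  step 5: row=2, L[2]='t', prepend. Next row=LF[2]=9
  step 6: row=9, L[9]='a', prepend. Next row=LF[9]=4
  step 7: row=4, L[4]='m', prepend. Next row=LF[4]=5
  step 8: row=5, L[5]='o', prepend. Next row=LF[5]=7
  step 9: row=7, L[7]='n', prepend. Next row=LF[7]=6
  step 10: row=6, L[6]='o', prepend. Next row=LF[6]=8
Reversed output: onomatFCN$

Answer: onomatFCN$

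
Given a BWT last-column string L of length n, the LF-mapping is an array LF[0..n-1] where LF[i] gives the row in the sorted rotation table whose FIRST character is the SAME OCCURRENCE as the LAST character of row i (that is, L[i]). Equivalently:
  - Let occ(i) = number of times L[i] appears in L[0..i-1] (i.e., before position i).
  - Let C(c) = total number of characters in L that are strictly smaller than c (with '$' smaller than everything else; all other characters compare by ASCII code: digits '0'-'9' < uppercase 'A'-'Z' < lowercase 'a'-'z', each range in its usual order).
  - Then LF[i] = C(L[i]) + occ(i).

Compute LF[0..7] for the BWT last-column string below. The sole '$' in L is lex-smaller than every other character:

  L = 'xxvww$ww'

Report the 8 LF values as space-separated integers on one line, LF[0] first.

Answer: 6 7 1 2 3 0 4 5

Derivation:
Char counts: '$':1, 'v':1, 'w':4, 'x':2
C (first-col start): C('$')=0, C('v')=1, C('w')=2, C('x')=6
L[0]='x': occ=0, LF[0]=C('x')+0=6+0=6
L[1]='x': occ=1, LF[1]=C('x')+1=6+1=7
L[2]='v': occ=0, LF[2]=C('v')+0=1+0=1
L[3]='w': occ=0, LF[3]=C('w')+0=2+0=2
L[4]='w': occ=1, LF[4]=C('w')+1=2+1=3
L[5]='$': occ=0, LF[5]=C('$')+0=0+0=0
L[6]='w': occ=2, LF[6]=C('w')+2=2+2=4
L[7]='w': occ=3, LF[7]=C('w')+3=2+3=5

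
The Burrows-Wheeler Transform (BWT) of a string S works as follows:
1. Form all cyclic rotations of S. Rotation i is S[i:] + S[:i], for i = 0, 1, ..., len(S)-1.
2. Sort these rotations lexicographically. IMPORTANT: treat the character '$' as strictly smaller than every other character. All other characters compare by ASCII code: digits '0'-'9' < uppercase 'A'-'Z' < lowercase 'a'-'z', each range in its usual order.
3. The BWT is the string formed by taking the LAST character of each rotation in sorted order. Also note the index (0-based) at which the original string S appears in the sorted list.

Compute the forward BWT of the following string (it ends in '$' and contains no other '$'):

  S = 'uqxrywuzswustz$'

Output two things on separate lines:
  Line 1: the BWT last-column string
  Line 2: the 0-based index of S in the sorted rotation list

All 15 rotations (rotation i = S[i:]+S[:i]):
  rot[0] = uqxrywuzswustz$
  rot[1] = qxrywuzswustz$u
  rot[2] = xrywuzswustz$uq
  rot[3] = rywuzswustz$uqx
  rot[4] = ywuzswustz$uqxr
  rot[5] = wuzswustz$uqxry
  rot[6] = uzswustz$uqxryw
  rot[7] = zswustz$uqxrywu
  rot[8] = swustz$uqxrywuz
  rot[9] = wustz$uqxrywuzs
  rot[10] = ustz$uqxrywuzsw
  rot[11] = stz$uqxrywuzswu
  rot[12] = tz$uqxrywuzswus
  rot[13] = z$uqxrywuzswust
  rot[14] = $uqxrywuzswustz
Sorted (with $ < everything):
  sorted[0] = $uqxrywuzswustz  (last char: 'z')
  sorted[1] = qxrywuzswustz$u  (last char: 'u')
  sorted[2] = rywuzswustz$uqx  (last char: 'x')
  sorted[3] = stz$uqxrywuzswu  (last char: 'u')
  sorted[4] = swustz$uqxrywuz  (last char: 'z')
  sorted[5] = tz$uqxrywuzswus  (last char: 's')
  sorted[6] = uqxrywuzswustz$  (last char: '$')
  sorted[7] = ustz$uqxrywuzsw  (last char: 'w')
  sorted[8] = uzswustz$uqxryw  (last char: 'w')
  sorted[9] = wustz$uqxrywuzs  (last char: 's')
  sorted[10] = wuzswustz$uqxry  (last char: 'y')
  sorted[11] = xrywuzswustz$uq  (last char: 'q')
  sorted[12] = ywuzswustz$uqxr  (last char: 'r')
  sorted[13] = z$uqxrywuzswust  (last char: 't')
  sorted[14] = zswustz$uqxrywu  (last char: 'u')
Last column: zuxuzs$wwsyqrtu
Original string S is at sorted index 6

Answer: zuxuzs$wwsyqrtu
6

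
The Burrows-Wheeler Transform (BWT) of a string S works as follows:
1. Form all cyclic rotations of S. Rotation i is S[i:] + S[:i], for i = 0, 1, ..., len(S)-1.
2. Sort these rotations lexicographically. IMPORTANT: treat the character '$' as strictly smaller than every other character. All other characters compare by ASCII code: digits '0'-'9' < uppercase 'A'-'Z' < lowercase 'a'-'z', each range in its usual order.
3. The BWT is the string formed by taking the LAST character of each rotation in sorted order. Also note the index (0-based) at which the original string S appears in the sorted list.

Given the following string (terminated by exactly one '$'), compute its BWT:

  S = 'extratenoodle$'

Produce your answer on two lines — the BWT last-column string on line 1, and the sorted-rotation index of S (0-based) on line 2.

Answer: erolt$deontaxe
5

Derivation:
All 14 rotations (rotation i = S[i:]+S[:i]):
  rot[0] = extratenoodle$
  rot[1] = xtratenoodle$e
  rot[2] = tratenoodle$ex
  rot[3] = ratenoodle$ext
  rot[4] = atenoodle$extr
  rot[5] = tenoodle$extra
  rot[6] = enoodle$extrat
  rot[7] = noodle$extrate
  rot[8] = oodle$extraten
  rot[9] = odle$extrateno
  rot[10] = dle$extratenoo
  rot[11] = le$extratenood
  rot[12] = e$extratenoodl
  rot[13] = $extratenoodle
Sorted (with $ < everything):
  sorted[0] = $extratenoodle  (last char: 'e')
  sorted[1] = atenoodle$extr  (last char: 'r')
  sorted[2] = dle$extratenoo  (last char: 'o')
  sorted[3] = e$extratenoodl  (last char: 'l')
  sorted[4] = enoodle$extrat  (last char: 't')
  sorted[5] = extratenoodle$  (last char: '$')
  sorted[6] = le$extratenood  (last char: 'd')
  sorted[7] = noodle$extrate  (last char: 'e')
  sorted[8] = odle$extrateno  (last char: 'o')
  sorted[9] = oodle$extraten  (last char: 'n')
  sorted[10] = ratenoodle$ext  (last char: 't')
  sorted[11] = tenoodle$extra  (last char: 'a')
  sorted[12] = tratenoodle$ex  (last char: 'x')
  sorted[13] = xtratenoodle$e  (last char: 'e')
Last column: erolt$deontaxe
Original string S is at sorted index 5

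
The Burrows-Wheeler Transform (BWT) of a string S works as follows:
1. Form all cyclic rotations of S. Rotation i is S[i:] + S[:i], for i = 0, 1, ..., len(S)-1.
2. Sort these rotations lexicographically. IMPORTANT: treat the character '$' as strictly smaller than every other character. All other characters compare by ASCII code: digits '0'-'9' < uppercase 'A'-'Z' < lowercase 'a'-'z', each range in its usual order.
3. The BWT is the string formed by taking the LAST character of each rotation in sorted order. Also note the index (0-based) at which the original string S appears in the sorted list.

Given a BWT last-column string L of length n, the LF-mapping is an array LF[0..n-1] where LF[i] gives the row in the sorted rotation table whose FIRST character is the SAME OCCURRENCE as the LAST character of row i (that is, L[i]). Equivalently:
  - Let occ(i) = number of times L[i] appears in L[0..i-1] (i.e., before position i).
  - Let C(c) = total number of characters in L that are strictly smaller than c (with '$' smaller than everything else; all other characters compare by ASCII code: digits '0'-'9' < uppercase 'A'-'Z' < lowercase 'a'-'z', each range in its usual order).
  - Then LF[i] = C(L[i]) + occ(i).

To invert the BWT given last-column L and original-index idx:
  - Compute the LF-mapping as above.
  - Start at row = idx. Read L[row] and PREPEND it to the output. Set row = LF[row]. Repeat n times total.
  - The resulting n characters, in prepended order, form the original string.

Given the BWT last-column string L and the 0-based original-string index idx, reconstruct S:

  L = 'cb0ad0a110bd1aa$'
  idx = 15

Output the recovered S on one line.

Answer: db001a1bad1a0ac$

Derivation:
LF mapping: 13 11 1 7 14 2 8 4 5 3 12 15 6 9 10 0
Walk LF starting at row 15, prepending L[row]:
  step 1: row=15, L[15]='$', prepend. Next row=LF[15]=0
  step 2: row=0, L[0]='c', prepend. Next row=LF[0]=13
  step 3: row=13, L[13]='a', prepend. Next row=LF[13]=9
  step 4: row=9, L[9]='0', prepend. Next row=LF[9]=3
  step 5: row=3, L[3]='a', prepend. Next row=LF[3]=7
  step 6: row=7, L[7]='1', prepend. Next row=LF[7]=4
  step 7: row=4, L[4]='d', prepend. Next row=LF[4]=14
  step 8: row=14, L[14]='a', prepend. Next row=LF[14]=10
  step 9: row=10, L[10]='b', prepend. Next row=LF[10]=12
  step 10: row=12, L[12]='1', prepend. Next row=LF[12]=6
  step 11: row=6, L[6]='a', prepend. Next row=LF[6]=8
  step 12: row=8, L[8]='1', prepend. Next row=LF[8]=5
  step 13: row=5, L[5]='0', prepend. Next row=LF[5]=2
  step 14: row=2, L[2]='0', prepend. Next row=LF[2]=1
  step 15: row=1, L[1]='b', prepend. Next row=LF[1]=11
  step 16: row=11, L[11]='d', prepend. Next row=LF[11]=15
Reversed output: db001a1bad1a0ac$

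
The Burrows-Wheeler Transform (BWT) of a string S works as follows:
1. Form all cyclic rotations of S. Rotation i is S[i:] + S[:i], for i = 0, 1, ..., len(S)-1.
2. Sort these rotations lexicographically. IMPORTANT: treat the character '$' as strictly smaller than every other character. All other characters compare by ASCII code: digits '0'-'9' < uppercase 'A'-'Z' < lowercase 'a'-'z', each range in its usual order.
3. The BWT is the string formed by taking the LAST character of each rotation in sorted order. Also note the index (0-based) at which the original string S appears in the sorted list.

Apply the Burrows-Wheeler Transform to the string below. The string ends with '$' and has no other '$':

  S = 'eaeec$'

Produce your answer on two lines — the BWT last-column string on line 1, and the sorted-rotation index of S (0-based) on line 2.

All 6 rotations (rotation i = S[i:]+S[:i]):
  rot[0] = eaeec$
  rot[1] = aeec$e
  rot[2] = eec$ea
  rot[3] = ec$eae
  rot[4] = c$eaee
  rot[5] = $eaeec
Sorted (with $ < everything):
  sorted[0] = $eaeec  (last char: 'c')
  sorted[1] = aeec$e  (last char: 'e')
  sorted[2] = c$eaee  (last char: 'e')
  sorted[3] = eaeec$  (last char: '$')
  sorted[4] = ec$eae  (last char: 'e')
  sorted[5] = eec$ea  (last char: 'a')
Last column: cee$ea
Original string S is at sorted index 3

Answer: cee$ea
3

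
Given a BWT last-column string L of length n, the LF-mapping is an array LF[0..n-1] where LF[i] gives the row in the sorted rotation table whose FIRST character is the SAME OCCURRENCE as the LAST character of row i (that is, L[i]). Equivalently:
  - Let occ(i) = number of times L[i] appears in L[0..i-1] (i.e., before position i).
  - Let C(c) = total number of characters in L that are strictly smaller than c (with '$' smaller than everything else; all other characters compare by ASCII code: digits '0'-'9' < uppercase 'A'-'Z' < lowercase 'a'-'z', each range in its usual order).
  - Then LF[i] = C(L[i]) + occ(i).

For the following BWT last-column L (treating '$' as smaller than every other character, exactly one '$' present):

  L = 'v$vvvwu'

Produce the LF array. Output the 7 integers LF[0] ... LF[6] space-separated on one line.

Answer: 2 0 3 4 5 6 1

Derivation:
Char counts: '$':1, 'u':1, 'v':4, 'w':1
C (first-col start): C('$')=0, C('u')=1, C('v')=2, C('w')=6
L[0]='v': occ=0, LF[0]=C('v')+0=2+0=2
L[1]='$': occ=0, LF[1]=C('$')+0=0+0=0
L[2]='v': occ=1, LF[2]=C('v')+1=2+1=3
L[3]='v': occ=2, LF[3]=C('v')+2=2+2=4
L[4]='v': occ=3, LF[4]=C('v')+3=2+3=5
L[5]='w': occ=0, LF[5]=C('w')+0=6+0=6
L[6]='u': occ=0, LF[6]=C('u')+0=1+0=1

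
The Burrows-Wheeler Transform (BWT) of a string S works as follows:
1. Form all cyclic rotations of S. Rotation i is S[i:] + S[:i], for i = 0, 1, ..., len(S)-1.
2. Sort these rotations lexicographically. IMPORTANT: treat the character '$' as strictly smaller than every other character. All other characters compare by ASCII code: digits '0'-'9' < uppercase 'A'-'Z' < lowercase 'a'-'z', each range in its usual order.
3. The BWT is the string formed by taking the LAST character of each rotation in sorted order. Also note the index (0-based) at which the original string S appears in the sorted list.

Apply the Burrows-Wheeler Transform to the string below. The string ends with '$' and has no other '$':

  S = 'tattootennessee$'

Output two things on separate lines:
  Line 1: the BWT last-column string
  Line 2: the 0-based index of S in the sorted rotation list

Answer: etestnnetose$ota
12

Derivation:
All 16 rotations (rotation i = S[i:]+S[:i]):
  rot[0] = tattootennessee$
  rot[1] = attootennessee$t
  rot[2] = ttootennessee$ta
  rot[3] = tootennessee$tat
  rot[4] = ootennessee$tatt
  rot[5] = otennessee$tatto
  rot[6] = tennessee$tattoo
  rot[7] = ennessee$tattoot
  rot[8] = nnessee$tattoote
  rot[9] = nessee$tattooten
  rot[10] = essee$tattootenn
  rot[11] = ssee$tattootenne
  rot[12] = see$tattootennes
  rot[13] = ee$tattootenness
  rot[14] = e$tattootennesse
  rot[15] = $tattootennessee
Sorted (with $ < everything):
  sorted[0] = $tattootennessee  (last char: 'e')
  sorted[1] = attootennessee$t  (last char: 't')
  sorted[2] = e$tattootennesse  (last char: 'e')
  sorted[3] = ee$tattootenness  (last char: 's')
  sorted[4] = ennessee$tattoot  (last char: 't')
  sorted[5] = essee$tattootenn  (last char: 'n')
  sorted[6] = nessee$tattooten  (last char: 'n')
  sorted[7] = nnessee$tattoote  (last char: 'e')
  sorted[8] = ootennessee$tatt  (last char: 't')
  sorted[9] = otennessee$tatto  (last char: 'o')
  sorted[10] = see$tattootennes  (last char: 's')
  sorted[11] = ssee$tattootenne  (last char: 'e')
  sorted[12] = tattootennessee$  (last char: '$')
  sorted[13] = tennessee$tattoo  (last char: 'o')
  sorted[14] = tootennessee$tat  (last char: 't')
  sorted[15] = ttootennessee$ta  (last char: 'a')
Last column: etestnnetose$ota
Original string S is at sorted index 12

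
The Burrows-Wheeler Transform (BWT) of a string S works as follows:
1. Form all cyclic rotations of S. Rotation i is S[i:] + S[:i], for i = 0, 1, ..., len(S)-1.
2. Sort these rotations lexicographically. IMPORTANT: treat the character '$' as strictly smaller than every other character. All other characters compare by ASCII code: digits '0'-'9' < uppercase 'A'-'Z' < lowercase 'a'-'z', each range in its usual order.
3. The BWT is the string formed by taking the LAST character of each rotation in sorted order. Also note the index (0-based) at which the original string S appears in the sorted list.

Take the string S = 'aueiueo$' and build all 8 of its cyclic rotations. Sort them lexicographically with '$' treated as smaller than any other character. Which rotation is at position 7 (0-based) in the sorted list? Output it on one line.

Answer: ueo$auei

Derivation:
All 8 rotations (rotation i = S[i:]+S[:i]):
  rot[0] = aueiueo$
  rot[1] = ueiueo$a
  rot[2] = eiueo$au
  rot[3] = iueo$aue
  rot[4] = ueo$auei
  rot[5] = eo$aueiu
  rot[6] = o$aueiue
  rot[7] = $aueiueo
Sorted (with $ < everything):
  sorted[0] = $aueiueo
  sorted[1] = aueiueo$
  sorted[2] = eiueo$au
  sorted[3] = eo$aueiu
  sorted[4] = iueo$aue
  sorted[5] = o$aueiue
  sorted[6] = ueiueo$a
  sorted[7] = ueo$auei
sorted[7] = ueo$auei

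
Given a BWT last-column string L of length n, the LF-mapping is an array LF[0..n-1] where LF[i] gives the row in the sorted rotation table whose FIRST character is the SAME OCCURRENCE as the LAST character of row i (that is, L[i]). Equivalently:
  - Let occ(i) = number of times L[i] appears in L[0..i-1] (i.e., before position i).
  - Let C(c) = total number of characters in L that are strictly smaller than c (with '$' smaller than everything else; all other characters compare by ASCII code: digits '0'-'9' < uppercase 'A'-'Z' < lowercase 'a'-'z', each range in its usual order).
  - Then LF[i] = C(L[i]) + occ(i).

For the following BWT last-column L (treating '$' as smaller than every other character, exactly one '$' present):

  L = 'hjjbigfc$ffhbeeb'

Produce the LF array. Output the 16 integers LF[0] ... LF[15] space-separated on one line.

Answer: 11 14 15 1 13 10 7 4 0 8 9 12 2 5 6 3

Derivation:
Char counts: '$':1, 'b':3, 'c':1, 'e':2, 'f':3, 'g':1, 'h':2, 'i':1, 'j':2
C (first-col start): C('$')=0, C('b')=1, C('c')=4, C('e')=5, C('f')=7, C('g')=10, C('h')=11, C('i')=13, C('j')=14
L[0]='h': occ=0, LF[0]=C('h')+0=11+0=11
L[1]='j': occ=0, LF[1]=C('j')+0=14+0=14
L[2]='j': occ=1, LF[2]=C('j')+1=14+1=15
L[3]='b': occ=0, LF[3]=C('b')+0=1+0=1
L[4]='i': occ=0, LF[4]=C('i')+0=13+0=13
L[5]='g': occ=0, LF[5]=C('g')+0=10+0=10
L[6]='f': occ=0, LF[6]=C('f')+0=7+0=7
L[7]='c': occ=0, LF[7]=C('c')+0=4+0=4
L[8]='$': occ=0, LF[8]=C('$')+0=0+0=0
L[9]='f': occ=1, LF[9]=C('f')+1=7+1=8
L[10]='f': occ=2, LF[10]=C('f')+2=7+2=9
L[11]='h': occ=1, LF[11]=C('h')+1=11+1=12
L[12]='b': occ=1, LF[12]=C('b')+1=1+1=2
L[13]='e': occ=0, LF[13]=C('e')+0=5+0=5
L[14]='e': occ=1, LF[14]=C('e')+1=5+1=6
L[15]='b': occ=2, LF[15]=C('b')+2=1+2=3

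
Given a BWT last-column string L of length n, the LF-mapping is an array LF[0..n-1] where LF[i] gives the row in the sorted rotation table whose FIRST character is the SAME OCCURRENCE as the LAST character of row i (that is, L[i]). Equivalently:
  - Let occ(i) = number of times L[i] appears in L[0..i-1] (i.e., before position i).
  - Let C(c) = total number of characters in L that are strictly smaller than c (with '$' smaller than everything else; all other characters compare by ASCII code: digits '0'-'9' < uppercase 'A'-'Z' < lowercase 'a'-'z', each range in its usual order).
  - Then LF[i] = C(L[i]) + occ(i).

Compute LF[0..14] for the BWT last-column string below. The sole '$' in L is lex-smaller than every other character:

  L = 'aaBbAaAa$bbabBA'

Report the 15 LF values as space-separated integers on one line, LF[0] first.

Answer: 6 7 4 11 1 8 2 9 0 12 13 10 14 5 3

Derivation:
Char counts: '$':1, 'A':3, 'B':2, 'a':5, 'b':4
C (first-col start): C('$')=0, C('A')=1, C('B')=4, C('a')=6, C('b')=11
L[0]='a': occ=0, LF[0]=C('a')+0=6+0=6
L[1]='a': occ=1, LF[1]=C('a')+1=6+1=7
L[2]='B': occ=0, LF[2]=C('B')+0=4+0=4
L[3]='b': occ=0, LF[3]=C('b')+0=11+0=11
L[4]='A': occ=0, LF[4]=C('A')+0=1+0=1
L[5]='a': occ=2, LF[5]=C('a')+2=6+2=8
L[6]='A': occ=1, LF[6]=C('A')+1=1+1=2
L[7]='a': occ=3, LF[7]=C('a')+3=6+3=9
L[8]='$': occ=0, LF[8]=C('$')+0=0+0=0
L[9]='b': occ=1, LF[9]=C('b')+1=11+1=12
L[10]='b': occ=2, LF[10]=C('b')+2=11+2=13
L[11]='a': occ=4, LF[11]=C('a')+4=6+4=10
L[12]='b': occ=3, LF[12]=C('b')+3=11+3=14
L[13]='B': occ=1, LF[13]=C('B')+1=4+1=5
L[14]='A': occ=2, LF[14]=C('A')+2=1+2=3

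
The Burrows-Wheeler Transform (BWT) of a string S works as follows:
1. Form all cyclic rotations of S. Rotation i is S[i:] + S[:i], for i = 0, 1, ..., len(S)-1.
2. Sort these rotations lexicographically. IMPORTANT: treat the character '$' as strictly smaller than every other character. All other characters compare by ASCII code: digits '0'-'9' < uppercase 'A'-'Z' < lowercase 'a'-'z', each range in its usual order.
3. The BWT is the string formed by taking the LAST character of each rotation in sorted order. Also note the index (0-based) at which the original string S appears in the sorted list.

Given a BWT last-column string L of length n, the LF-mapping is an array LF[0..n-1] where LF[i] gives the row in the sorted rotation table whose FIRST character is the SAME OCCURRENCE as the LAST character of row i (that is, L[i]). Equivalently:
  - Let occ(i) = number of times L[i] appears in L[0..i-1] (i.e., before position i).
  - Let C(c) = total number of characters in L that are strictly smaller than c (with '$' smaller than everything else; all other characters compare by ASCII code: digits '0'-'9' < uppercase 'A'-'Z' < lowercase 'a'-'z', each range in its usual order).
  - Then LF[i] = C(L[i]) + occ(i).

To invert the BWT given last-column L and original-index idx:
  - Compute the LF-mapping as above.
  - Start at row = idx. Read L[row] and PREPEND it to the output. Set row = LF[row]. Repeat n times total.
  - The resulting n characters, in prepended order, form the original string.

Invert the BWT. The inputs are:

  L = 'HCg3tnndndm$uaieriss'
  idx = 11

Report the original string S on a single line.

LF mapping: 3 2 8 1 18 12 13 5 14 6 11 0 19 4 9 7 15 10 16 17
Walk LF starting at row 11, prepending L[row]:
  step 1: row=11, L[11]='$', prepend. Next row=LF[11]=0
  step 2: row=0, L[0]='H', prepend. Next row=LF[0]=3
  step 3: row=3, L[3]='3', prepend. Next row=LF[3]=1
  step 4: row=1, L[1]='C', prepend. Next row=LF[1]=2
  step 5: row=2, L[2]='g', prepend. Next row=LF[2]=8
  step 6: row=8, L[8]='n', prepend. Next row=LF[8]=14
  step 7: row=14, L[14]='i', prepend. Next row=LF[14]=9
  step 8: row=9, L[9]='d', prepend. Next row=LF[9]=6
  step 9: row=6, L[6]='n', prepend. Next row=LF[6]=13
  step 10: row=13, L[13]='a', prepend. Next row=LF[13]=4
  step 11: row=4, L[4]='t', prepend. Next row=LF[4]=18
  step 12: row=18, L[18]='s', prepend. Next row=LF[18]=16
  step 13: row=16, L[16]='r', prepend. Next row=LF[16]=15
  step 14: row=15, L[15]='e', prepend. Next row=LF[15]=7
  step 15: row=7, L[7]='d', prepend. Next row=LF[7]=5
  step 16: row=5, L[5]='n', prepend. Next row=LF[5]=12
  step 17: row=12, L[12]='u', prepend. Next row=LF[12]=19
  step 18: row=19, L[19]='s', prepend. Next row=LF[19]=17
  step 19: row=17, L[17]='i', prepend. Next row=LF[17]=10
  step 20: row=10, L[10]='m', prepend. Next row=LF[10]=11
Reversed output: misunderstandingC3H$

Answer: misunderstandingC3H$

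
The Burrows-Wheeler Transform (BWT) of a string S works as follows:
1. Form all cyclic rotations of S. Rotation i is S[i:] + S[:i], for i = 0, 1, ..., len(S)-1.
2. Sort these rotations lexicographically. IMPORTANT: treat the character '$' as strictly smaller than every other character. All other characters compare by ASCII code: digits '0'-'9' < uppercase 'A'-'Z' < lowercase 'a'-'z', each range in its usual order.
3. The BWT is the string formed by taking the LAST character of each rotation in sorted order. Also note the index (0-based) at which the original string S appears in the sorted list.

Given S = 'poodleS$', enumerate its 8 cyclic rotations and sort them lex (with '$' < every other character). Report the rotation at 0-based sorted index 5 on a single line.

All 8 rotations (rotation i = S[i:]+S[:i]):
  rot[0] = poodleS$
  rot[1] = oodleS$p
  rot[2] = odleS$po
  rot[3] = dleS$poo
  rot[4] = leS$pood
  rot[5] = eS$poodl
  rot[6] = S$poodle
  rot[7] = $poodleS
Sorted (with $ < everything):
  sorted[0] = $poodleS
  sorted[1] = S$poodle
  sorted[2] = dleS$poo
  sorted[3] = eS$poodl
  sorted[4] = leS$pood
  sorted[5] = odleS$po
  sorted[6] = oodleS$p
  sorted[7] = poodleS$
sorted[5] = odleS$po

Answer: odleS$po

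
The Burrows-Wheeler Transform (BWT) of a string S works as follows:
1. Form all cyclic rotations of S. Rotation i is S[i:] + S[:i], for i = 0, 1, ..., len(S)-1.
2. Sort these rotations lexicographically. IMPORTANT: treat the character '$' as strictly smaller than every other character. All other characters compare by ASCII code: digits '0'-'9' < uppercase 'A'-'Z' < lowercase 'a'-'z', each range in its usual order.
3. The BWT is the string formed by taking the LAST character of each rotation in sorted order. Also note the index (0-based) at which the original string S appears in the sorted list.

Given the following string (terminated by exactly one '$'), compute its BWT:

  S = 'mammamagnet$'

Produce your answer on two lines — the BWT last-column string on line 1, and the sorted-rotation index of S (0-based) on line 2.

Answer: tmmmnaam$age
8

Derivation:
All 12 rotations (rotation i = S[i:]+S[:i]):
  rot[0] = mammamagnet$
  rot[1] = ammamagnet$m
  rot[2] = mmamagnet$ma
  rot[3] = mamagnet$mam
  rot[4] = amagnet$mamm
  rot[5] = magnet$mamma
  rot[6] = agnet$mammam
  rot[7] = gnet$mammama
  rot[8] = net$mammamag
  rot[9] = et$mammamagn
  rot[10] = t$mammamagne
  rot[11] = $mammamagnet
Sorted (with $ < everything):
  sorted[0] = $mammamagnet  (last char: 't')
  sorted[1] = agnet$mammam  (last char: 'm')
  sorted[2] = amagnet$mamm  (last char: 'm')
  sorted[3] = ammamagnet$m  (last char: 'm')
  sorted[4] = et$mammamagn  (last char: 'n')
  sorted[5] = gnet$mammama  (last char: 'a')
  sorted[6] = magnet$mamma  (last char: 'a')
  sorted[7] = mamagnet$mam  (last char: 'm')
  sorted[8] = mammamagnet$  (last char: '$')
  sorted[9] = mmamagnet$ma  (last char: 'a')
  sorted[10] = net$mammamag  (last char: 'g')
  sorted[11] = t$mammamagne  (last char: 'e')
Last column: tmmmnaam$age
Original string S is at sorted index 8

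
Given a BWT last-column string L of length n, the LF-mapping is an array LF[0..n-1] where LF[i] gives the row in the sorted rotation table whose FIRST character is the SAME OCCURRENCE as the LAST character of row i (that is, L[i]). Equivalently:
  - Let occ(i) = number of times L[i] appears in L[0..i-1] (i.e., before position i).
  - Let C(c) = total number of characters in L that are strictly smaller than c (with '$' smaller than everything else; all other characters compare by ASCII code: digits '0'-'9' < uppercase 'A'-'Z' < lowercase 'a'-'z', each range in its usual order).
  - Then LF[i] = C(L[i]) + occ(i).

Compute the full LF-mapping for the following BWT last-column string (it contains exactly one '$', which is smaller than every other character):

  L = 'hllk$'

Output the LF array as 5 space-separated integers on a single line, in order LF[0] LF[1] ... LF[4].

Answer: 1 3 4 2 0

Derivation:
Char counts: '$':1, 'h':1, 'k':1, 'l':2
C (first-col start): C('$')=0, C('h')=1, C('k')=2, C('l')=3
L[0]='h': occ=0, LF[0]=C('h')+0=1+0=1
L[1]='l': occ=0, LF[1]=C('l')+0=3+0=3
L[2]='l': occ=1, LF[2]=C('l')+1=3+1=4
L[3]='k': occ=0, LF[3]=C('k')+0=2+0=2
L[4]='$': occ=0, LF[4]=C('$')+0=0+0=0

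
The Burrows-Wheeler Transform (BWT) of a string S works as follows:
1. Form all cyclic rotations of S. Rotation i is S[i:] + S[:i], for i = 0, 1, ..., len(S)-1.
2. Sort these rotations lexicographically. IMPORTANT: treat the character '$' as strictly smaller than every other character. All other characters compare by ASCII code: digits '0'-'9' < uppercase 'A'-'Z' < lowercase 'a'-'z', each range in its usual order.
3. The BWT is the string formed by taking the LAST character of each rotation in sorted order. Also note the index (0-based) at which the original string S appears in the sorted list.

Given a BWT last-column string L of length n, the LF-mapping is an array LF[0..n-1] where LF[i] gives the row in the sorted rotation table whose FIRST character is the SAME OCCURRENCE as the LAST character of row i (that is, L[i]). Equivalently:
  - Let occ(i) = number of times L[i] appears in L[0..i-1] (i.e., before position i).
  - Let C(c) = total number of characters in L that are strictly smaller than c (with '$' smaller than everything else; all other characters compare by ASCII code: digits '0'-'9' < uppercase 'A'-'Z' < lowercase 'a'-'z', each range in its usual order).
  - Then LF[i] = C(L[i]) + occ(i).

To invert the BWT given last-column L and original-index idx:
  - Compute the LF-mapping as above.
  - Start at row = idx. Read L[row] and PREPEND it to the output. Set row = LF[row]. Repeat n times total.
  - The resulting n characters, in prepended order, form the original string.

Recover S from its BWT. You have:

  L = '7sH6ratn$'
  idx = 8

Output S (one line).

Answer: trans6H7$

Derivation:
LF mapping: 2 7 3 1 6 4 8 5 0
Walk LF starting at row 8, prepending L[row]:
  step 1: row=8, L[8]='$', prepend. Next row=LF[8]=0
  step 2: row=0, L[0]='7', prepend. Next row=LF[0]=2
  step 3: row=2, L[2]='H', prepend. Next row=LF[2]=3
  step 4: row=3, L[3]='6', prepend. Next row=LF[3]=1
  step 5: row=1, L[1]='s', prepend. Next row=LF[1]=7
  step 6: row=7, L[7]='n', prepend. Next row=LF[7]=5
  step 7: row=5, L[5]='a', prepend. Next row=LF[5]=4
  step 8: row=4, L[4]='r', prepend. Next row=LF[4]=6
  step 9: row=6, L[6]='t', prepend. Next row=LF[6]=8
Reversed output: trans6H7$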